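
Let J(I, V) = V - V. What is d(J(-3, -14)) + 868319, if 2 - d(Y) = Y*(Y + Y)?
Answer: 868321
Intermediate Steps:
J(I, V) = 0
d(Y) = 2 - 2*Y² (d(Y) = 2 - Y*(Y + Y) = 2 - Y*2*Y = 2 - 2*Y²)
d(J(-3, -14)) + 868319 = (2 - 2*0²) + 868319 = (2 - 2*0) + 868319 = (2 + 0) + 868319 = 2 + 868319 = 868321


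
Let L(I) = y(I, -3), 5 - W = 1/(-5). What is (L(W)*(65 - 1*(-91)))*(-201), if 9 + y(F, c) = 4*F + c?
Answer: -1379664/5 ≈ -2.7593e+5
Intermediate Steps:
W = 26/5 (W = 5 - 1/(-5) = 5 - 1*(-⅕) = 5 + ⅕ = 26/5 ≈ 5.2000)
y(F, c) = -9 + c + 4*F (y(F, c) = -9 + (4*F + c) = -9 + (c + 4*F) = -9 + c + 4*F)
L(I) = -12 + 4*I (L(I) = -9 - 3 + 4*I = -12 + 4*I)
(L(W)*(65 - 1*(-91)))*(-201) = ((-12 + 4*(26/5))*(65 - 1*(-91)))*(-201) = ((-12 + 104/5)*(65 + 91))*(-201) = ((44/5)*156)*(-201) = (6864/5)*(-201) = -1379664/5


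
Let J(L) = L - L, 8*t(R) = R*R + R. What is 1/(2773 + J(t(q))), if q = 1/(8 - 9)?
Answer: 1/2773 ≈ 0.00036062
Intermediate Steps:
q = -1 (q = 1/(-1) = -1)
t(R) = R/8 + R**2/8 (t(R) = (R*R + R)/8 = (R**2 + R)/8 = (R + R**2)/8 = R/8 + R**2/8)
J(L) = 0
1/(2773 + J(t(q))) = 1/(2773 + 0) = 1/2773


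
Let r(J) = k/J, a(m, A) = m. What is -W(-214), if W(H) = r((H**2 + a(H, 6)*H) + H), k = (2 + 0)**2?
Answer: -2/45689 ≈ -4.3774e-5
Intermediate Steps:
k = 4 (k = 2**2 = 4)
r(J) = 4/J
W(H) = 4/(H + 2*H**2) (W(H) = 4/((H**2 + H*H) + H) = 4/((H**2 + H**2) + H) = 4/(2*H**2 + H) = 4/(H + 2*H**2))
-W(-214) = -4/((-214)*(1 + 2*(-214))) = -4*(-1)/(214*(1 - 428)) = -4*(-1)/(214*(-427)) = -4*(-1)*(-1)/(214*427) = -1*2/45689 = -2/45689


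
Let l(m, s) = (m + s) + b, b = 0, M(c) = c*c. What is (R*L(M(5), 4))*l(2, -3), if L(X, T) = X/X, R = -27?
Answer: 27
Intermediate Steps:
M(c) = c**2
l(m, s) = m + s (l(m, s) = (m + s) + 0 = m + s)
L(X, T) = 1
(R*L(M(5), 4))*l(2, -3) = (-27*1)*(2 - 3) = -27*(-1) = 27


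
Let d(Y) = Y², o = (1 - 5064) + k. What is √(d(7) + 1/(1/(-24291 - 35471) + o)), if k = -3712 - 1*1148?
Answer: √17231830631774809347/593018327 ≈ 7.0000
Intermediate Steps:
k = -4860 (k = -3712 - 1148 = -4860)
o = -9923 (o = (1 - 5064) - 4860 = -5063 - 4860 = -9923)
√(d(7) + 1/(1/(-24291 - 35471) + o)) = √(7² + 1/(1/(-24291 - 35471) - 9923)) = √(49 + 1/(1/(-59762) - 9923)) = √(49 + 1/(-1/59762 - 9923)) = √(49 + 1/(-593018327/59762)) = √(49 - 59762/593018327) = √(29057838261/593018327) = √17231830631774809347/593018327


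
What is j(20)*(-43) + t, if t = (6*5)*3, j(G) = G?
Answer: -770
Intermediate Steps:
t = 90 (t = 30*3 = 90)
j(20)*(-43) + t = 20*(-43) + 90 = -860 + 90 = -770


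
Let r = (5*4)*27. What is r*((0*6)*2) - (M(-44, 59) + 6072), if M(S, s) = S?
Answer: -6028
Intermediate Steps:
r = 540 (r = 20*27 = 540)
r*((0*6)*2) - (M(-44, 59) + 6072) = 540*((0*6)*2) - (-44 + 6072) = 540*(0*2) - 1*6028 = 540*0 - 6028 = 0 - 6028 = -6028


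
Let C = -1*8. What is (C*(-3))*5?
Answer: 120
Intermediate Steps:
C = -8
(C*(-3))*5 = -8*(-3)*5 = 24*5 = 120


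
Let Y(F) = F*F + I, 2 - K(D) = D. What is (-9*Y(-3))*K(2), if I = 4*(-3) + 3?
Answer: 0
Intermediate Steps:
K(D) = 2 - D
I = -9 (I = -12 + 3 = -9)
Y(F) = -9 + F**2 (Y(F) = F*F - 9 = F**2 - 9 = -9 + F**2)
(-9*Y(-3))*K(2) = (-9*(-9 + (-3)**2))*(2 - 1*2) = (-9*(-9 + 9))*(2 - 2) = -9*0*0 = 0*0 = 0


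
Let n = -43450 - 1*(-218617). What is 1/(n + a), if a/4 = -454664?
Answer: -1/1643489 ≈ -6.0846e-7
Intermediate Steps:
n = 175167 (n = -43450 + 218617 = 175167)
a = -1818656 (a = 4*(-454664) = -1818656)
1/(n + a) = 1/(175167 - 1818656) = 1/(-1643489) = -1/1643489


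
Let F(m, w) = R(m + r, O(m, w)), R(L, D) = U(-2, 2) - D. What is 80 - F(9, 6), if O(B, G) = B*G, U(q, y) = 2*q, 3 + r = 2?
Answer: 138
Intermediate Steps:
r = -1 (r = -3 + 2 = -1)
R(L, D) = -4 - D (R(L, D) = 2*(-2) - D = -4 - D)
F(m, w) = -4 - m*w
80 - F(9, 6) = 80 - (-4 - 1*9*6) = 80 - (-4 - 54) = 80 - 1*(-58) = 80 + 58 = 138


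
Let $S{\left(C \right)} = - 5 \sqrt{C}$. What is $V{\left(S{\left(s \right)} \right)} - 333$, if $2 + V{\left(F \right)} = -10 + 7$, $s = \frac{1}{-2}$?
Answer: $-338$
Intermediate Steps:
$s = - \frac{1}{2} \approx -0.5$
$V{\left(F \right)} = -5$ ($V{\left(F \right)} = -2 + \left(-10 + 7\right) = -2 - 3 = -5$)
$V{\left(S{\left(s \right)} \right)} - 333 = -5 - 333 = -338$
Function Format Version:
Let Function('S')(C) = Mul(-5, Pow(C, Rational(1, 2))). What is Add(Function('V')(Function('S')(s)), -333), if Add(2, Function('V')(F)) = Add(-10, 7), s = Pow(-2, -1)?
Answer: -338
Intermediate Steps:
s = Rational(-1, 2) ≈ -0.50000
Function('V')(F) = -5 (Function('V')(F) = Add(-2, Add(-10, 7)) = Add(-2, -3) = -5)
Add(Function('V')(Function('S')(s)), -333) = Add(-5, -333) = -338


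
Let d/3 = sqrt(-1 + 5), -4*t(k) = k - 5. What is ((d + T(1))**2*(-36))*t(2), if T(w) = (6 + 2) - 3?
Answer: -3267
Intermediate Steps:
t(k) = 5/4 - k/4 (t(k) = -(k - 5)/4 = -(-5 + k)/4 = 5/4 - k/4)
d = 6 (d = 3*sqrt(-1 + 5) = 3*sqrt(4) = 3*2 = 6)
T(w) = 5 (T(w) = 8 - 3 = 5)
((d + T(1))**2*(-36))*t(2) = ((6 + 5)**2*(-36))*(5/4 - 1/4*2) = (11**2*(-36))*(5/4 - 1/2) = (121*(-36))*(3/4) = -4356*3/4 = -3267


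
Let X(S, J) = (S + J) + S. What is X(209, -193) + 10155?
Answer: 10380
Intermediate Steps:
X(S, J) = J + 2*S (X(S, J) = (J + S) + S = J + 2*S)
X(209, -193) + 10155 = (-193 + 2*209) + 10155 = (-193 + 418) + 10155 = 225 + 10155 = 10380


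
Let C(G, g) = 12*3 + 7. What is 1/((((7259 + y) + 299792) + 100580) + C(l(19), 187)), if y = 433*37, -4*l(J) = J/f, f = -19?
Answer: 1/423695 ≈ 2.3602e-6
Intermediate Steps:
l(J) = J/76 (l(J) = -J/(4*(-19)) = -J*(-1)/(4*19) = -(-1)*J/76 = J/76)
C(G, g) = 43 (C(G, g) = 36 + 7 = 43)
y = 16021
1/((((7259 + y) + 299792) + 100580) + C(l(19), 187)) = 1/((((7259 + 16021) + 299792) + 100580) + 43) = 1/(((23280 + 299792) + 100580) + 43) = 1/((323072 + 100580) + 43) = 1/(423652 + 43) = 1/423695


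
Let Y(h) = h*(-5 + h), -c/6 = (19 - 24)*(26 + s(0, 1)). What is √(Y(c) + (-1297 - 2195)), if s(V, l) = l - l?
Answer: 4*√37563 ≈ 775.25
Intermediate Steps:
s(V, l) = 0
c = 780 (c = -6*(19 - 24)*(26 + 0) = -(-30)*26 = -6*(-130) = 780)
√(Y(c) + (-1297 - 2195)) = √(780*(-5 + 780) + (-1297 - 2195)) = √(780*775 - 3492) = √(604500 - 3492) = √601008 = 4*√37563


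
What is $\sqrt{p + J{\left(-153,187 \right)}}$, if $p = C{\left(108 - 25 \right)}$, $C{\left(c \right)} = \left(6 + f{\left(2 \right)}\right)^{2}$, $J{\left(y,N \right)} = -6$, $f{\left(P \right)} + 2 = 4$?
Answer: $\sqrt{58} \approx 7.6158$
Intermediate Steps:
$f{\left(P \right)} = 2$ ($f{\left(P \right)} = -2 + 4 = 2$)
$C{\left(c \right)} = 64$ ($C{\left(c \right)} = \left(6 + 2\right)^{2} = 8^{2} = 64$)
$p = 64$
$\sqrt{p + J{\left(-153,187 \right)}} = \sqrt{64 - 6} = \sqrt{58}$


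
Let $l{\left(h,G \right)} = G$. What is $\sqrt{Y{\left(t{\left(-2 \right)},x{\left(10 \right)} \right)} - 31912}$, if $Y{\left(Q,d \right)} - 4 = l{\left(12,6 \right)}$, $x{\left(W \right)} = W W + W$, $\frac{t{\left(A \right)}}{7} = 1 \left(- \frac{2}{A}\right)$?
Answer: $i \sqrt{31902} \approx 178.61 i$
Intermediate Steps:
$t{\left(A \right)} = - \frac{14}{A}$ ($t{\left(A \right)} = 7 \cdot 1 \left(- \frac{2}{A}\right) = 7 \left(- \frac{2}{A}\right) = - \frac{14}{A}$)
$x{\left(W \right)} = W + W^{2}$ ($x{\left(W \right)} = W^{2} + W = W + W^{2}$)
$Y{\left(Q,d \right)} = 10$ ($Y{\left(Q,d \right)} = 4 + 6 = 10$)
$\sqrt{Y{\left(t{\left(-2 \right)},x{\left(10 \right)} \right)} - 31912} = \sqrt{10 - 31912} = \sqrt{-31902} = i \sqrt{31902}$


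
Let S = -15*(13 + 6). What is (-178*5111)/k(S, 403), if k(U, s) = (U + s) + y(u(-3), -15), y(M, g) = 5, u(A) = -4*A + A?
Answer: -909758/123 ≈ -7396.4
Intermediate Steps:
u(A) = -3*A
S = -285 (S = -15*19 = -285)
k(U, s) = 5 + U + s (k(U, s) = (U + s) + 5 = 5 + U + s)
(-178*5111)/k(S, 403) = (-178*5111)/(5 - 285 + 403) = -909758/123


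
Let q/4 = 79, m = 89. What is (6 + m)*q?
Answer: 30020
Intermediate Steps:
q = 316 (q = 4*79 = 316)
(6 + m)*q = (6 + 89)*316 = 95*316 = 30020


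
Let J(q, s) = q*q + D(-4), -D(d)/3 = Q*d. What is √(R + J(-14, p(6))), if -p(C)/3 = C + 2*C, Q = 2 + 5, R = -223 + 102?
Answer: √159 ≈ 12.610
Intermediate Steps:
R = -121
Q = 7
p(C) = -9*C (p(C) = -3*(C + 2*C) = -9*C)
D(d) = -21*d
J(q, s) = 84 + q² (J(q, s) = q*q - 21*(-4) = q² + 84 = 84 + q²)
√(R + J(-14, p(6))) = √(-121 + (84 + (-14)²)) = √(-121 + (84 + 196)) = √(-121 + 280) = √159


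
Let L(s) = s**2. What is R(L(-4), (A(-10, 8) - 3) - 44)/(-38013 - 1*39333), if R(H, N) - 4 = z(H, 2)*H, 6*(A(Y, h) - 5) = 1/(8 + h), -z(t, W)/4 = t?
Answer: 170/12891 ≈ 0.013187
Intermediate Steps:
z(t, W) = -4*t
A(Y, h) = 5 + 1/(6*(8 + h))
R(H, N) = 4 - 4*H**2 (R(H, N) = 4 + (-4*H)*H = 4 - 4*H**2)
R(L(-4), (A(-10, 8) - 3) - 44)/(-38013 - 1*39333) = (4 - 4*((-4)**2)**2)/(-38013 - 1*39333) = (4 - 4*16**2)/(-38013 - 39333) = (4 - 4*256)/(-77346) = (4 - 1024)*(-1/77346) = -1020*(-1/77346) = 170/12891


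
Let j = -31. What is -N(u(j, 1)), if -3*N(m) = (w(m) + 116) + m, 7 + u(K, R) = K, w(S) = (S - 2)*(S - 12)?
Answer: 2078/3 ≈ 692.67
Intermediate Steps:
w(S) = (-12 + S)*(-2 + S) (w(S) = (-2 + S)*(-12 + S) = (-12 + S)*(-2 + S))
u(K, R) = -7 + K
N(m) = -140/3 - m²/3 + 13*m/3 (N(m) = -(((24 + m² - 14*m) + 116) + m)/3 = -((140 + m² - 14*m) + m)/3 = -(140 + m² - 13*m)/3 = -140/3 - m²/3 + 13*m/3)
-N(u(j, 1)) = -(-140/3 - (-7 - 31)²/3 + 13*(-7 - 31)/3) = -(-140/3 - ⅓*(-38)² + (13/3)*(-38)) = -(-140/3 - ⅓*1444 - 494/3) = -(-140/3 - 1444/3 - 494/3) = -1*(-2078/3) = 2078/3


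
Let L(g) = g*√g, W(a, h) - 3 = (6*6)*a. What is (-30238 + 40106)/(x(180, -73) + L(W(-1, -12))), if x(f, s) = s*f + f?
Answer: -4736640/6222131 + 108548*I*√33/55999179 ≈ -0.76126 + 0.011135*I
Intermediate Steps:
x(f, s) = f + f*s (x(f, s) = f*s + f = f + f*s)
W(a, h) = 3 + 36*a (W(a, h) = 3 + (6*6)*a = 3 + 36*a)
L(g) = g^(3/2)
(-30238 + 40106)/(x(180, -73) + L(W(-1, -12))) = (-30238 + 40106)/(180*(1 - 73) + (3 + 36*(-1))^(3/2)) = 9868/(180*(-72) + (3 - 36)^(3/2)) = 9868/(-12960 + (-33)^(3/2)) = 9868/(-12960 - 33*I*√33)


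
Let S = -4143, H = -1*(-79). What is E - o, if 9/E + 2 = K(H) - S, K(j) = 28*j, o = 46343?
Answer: -294417070/6353 ≈ -46343.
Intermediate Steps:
H = 79
E = 9/6353 (E = 9/(-2 + (28*79 - 1*(-4143))) = 9/(-2 + (2212 + 4143)) = 9/(-2 + 6355) = 9/6353 ≈ 0.0014167)
E - o = 9/6353 - 1*46343 = 9/6353 - 46343 = -294417070/6353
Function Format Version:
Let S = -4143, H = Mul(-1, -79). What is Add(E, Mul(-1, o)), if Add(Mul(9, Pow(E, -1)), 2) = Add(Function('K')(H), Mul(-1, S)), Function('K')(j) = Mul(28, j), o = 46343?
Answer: Rational(-294417070, 6353) ≈ -46343.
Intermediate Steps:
H = 79
E = Rational(9, 6353) (E = Mul(9, Pow(Add(-2, Add(Mul(28, 79), Mul(-1, -4143))), -1)) = Mul(9, Pow(Add(-2, Add(2212, 4143)), -1)) = Mul(9, Pow(Add(-2, 6355), -1)) = Mul(9, Pow(6353, -1)) = Mul(9, Rational(1, 6353)) = Rational(9, 6353) ≈ 0.0014167)
Add(E, Mul(-1, o)) = Add(Rational(9, 6353), Mul(-1, 46343)) = Add(Rational(9, 6353), -46343) = Rational(-294417070, 6353)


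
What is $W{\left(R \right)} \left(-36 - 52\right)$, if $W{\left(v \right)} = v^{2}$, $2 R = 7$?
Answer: $-1078$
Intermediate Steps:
$R = \frac{7}{2}$ ($R = \frac{1}{2} \cdot 7 = \frac{7}{2} \approx 3.5$)
$W{\left(R \right)} \left(-36 - 52\right) = \left(\frac{7}{2}\right)^{2} \left(-36 - 52\right) = \frac{49}{4} \left(-88\right) = -1078$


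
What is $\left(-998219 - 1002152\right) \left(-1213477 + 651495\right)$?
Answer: $1124172495322$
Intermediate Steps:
$\left(-998219 - 1002152\right) \left(-1213477 + 651495\right) = \left(-2000371\right) \left(-561982\right) = 1124172495322$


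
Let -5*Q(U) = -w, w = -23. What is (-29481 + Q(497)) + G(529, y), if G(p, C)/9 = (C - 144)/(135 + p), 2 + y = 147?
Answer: -97892147/3320 ≈ -29486.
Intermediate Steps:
y = 145 (y = -2 + 147 = 145)
G(p, C) = 9*(-144 + C)/(135 + p) (G(p, C) = 9*((C - 144)/(135 + p)) = 9*((-144 + C)/(135 + p)) = 9*(-144 + C)/(135 + p))
Q(U) = -23/5 (Q(U) = -(-1)*(-23)/5 = -1/5*23 = -23/5)
(-29481 + Q(497)) + G(529, y) = (-29481 - 23/5) + 9*(-144 + 145)/(135 + 529) = -147428/5 + 9*1/664 = -147428/5 + 9*(1/664)*1 = -147428/5 + 9/664 = -97892147/3320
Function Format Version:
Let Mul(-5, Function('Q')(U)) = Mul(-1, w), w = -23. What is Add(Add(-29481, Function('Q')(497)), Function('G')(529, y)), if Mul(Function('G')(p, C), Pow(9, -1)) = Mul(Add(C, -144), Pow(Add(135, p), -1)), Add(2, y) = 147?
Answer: Rational(-97892147, 3320) ≈ -29486.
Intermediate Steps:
y = 145 (y = Add(-2, 147) = 145)
Function('G')(p, C) = Mul(9, Pow(Add(135, p), -1), Add(-144, C)) (Function('G')(p, C) = Mul(9, Mul(Add(C, -144), Pow(Add(135, p), -1))) = Mul(9, Mul(Add(-144, C), Pow(Add(135, p), -1))) = Mul(9, Mul(Pow(Add(135, p), -1), Add(-144, C))) = Mul(9, Pow(Add(135, p), -1), Add(-144, C)))
Function('Q')(U) = Rational(-23, 5) (Function('Q')(U) = Mul(Rational(-1, 5), Mul(-1, -23)) = Mul(Rational(-1, 5), 23) = Rational(-23, 5))
Add(Add(-29481, Function('Q')(497)), Function('G')(529, y)) = Add(Add(-29481, Rational(-23, 5)), Mul(9, Pow(Add(135, 529), -1), Add(-144, 145))) = Add(Rational(-147428, 5), Mul(9, Pow(664, -1), 1)) = Add(Rational(-147428, 5), Mul(9, Rational(1, 664), 1)) = Add(Rational(-147428, 5), Rational(9, 664)) = Rational(-97892147, 3320)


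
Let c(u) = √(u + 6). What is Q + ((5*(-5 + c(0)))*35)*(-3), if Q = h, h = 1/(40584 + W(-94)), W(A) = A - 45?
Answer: 106168126/40445 - 525*√6 ≈ 1339.0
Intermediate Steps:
W(A) = -45 + A
c(u) = √(6 + u)
h = 1/40445 (h = 1/(40584 + (-45 - 94)) = 1/(40584 - 139) = 1/40445 ≈ 2.4725e-5)
Q = 1/40445 ≈ 2.4725e-5
Q + ((5*(-5 + c(0)))*35)*(-3) = 1/40445 + ((5*(-5 + √(6 + 0)))*35)*(-3) = 1/40445 + ((5*(-5 + √6))*35)*(-3) = 1/40445 + ((-25 + 5*√6)*35)*(-3) = 1/40445 + (-875 + 175*√6)*(-3) = 1/40445 + (2625 - 525*√6) = 106168126/40445 - 525*√6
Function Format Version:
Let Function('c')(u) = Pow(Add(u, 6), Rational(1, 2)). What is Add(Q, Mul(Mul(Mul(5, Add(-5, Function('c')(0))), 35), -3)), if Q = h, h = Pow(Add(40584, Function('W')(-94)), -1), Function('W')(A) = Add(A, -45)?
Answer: Add(Rational(106168126, 40445), Mul(-525, Pow(6, Rational(1, 2)))) ≈ 1339.0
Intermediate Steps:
Function('W')(A) = Add(-45, A)
Function('c')(u) = Pow(Add(6, u), Rational(1, 2))
h = Rational(1, 40445) (h = Pow(Add(40584, Add(-45, -94)), -1) = Pow(Add(40584, -139), -1) = Pow(40445, -1) = Rational(1, 40445) ≈ 2.4725e-5)
Q = Rational(1, 40445) ≈ 2.4725e-5
Add(Q, Mul(Mul(Mul(5, Add(-5, Function('c')(0))), 35), -3)) = Add(Rational(1, 40445), Mul(Mul(Mul(5, Add(-5, Pow(Add(6, 0), Rational(1, 2)))), 35), -3)) = Add(Rational(1, 40445), Mul(Mul(Mul(5, Add(-5, Pow(6, Rational(1, 2)))), 35), -3)) = Add(Rational(1, 40445), Mul(Mul(Add(-25, Mul(5, Pow(6, Rational(1, 2)))), 35), -3)) = Add(Rational(1, 40445), Mul(Add(-875, Mul(175, Pow(6, Rational(1, 2)))), -3)) = Add(Rational(1, 40445), Add(2625, Mul(-525, Pow(6, Rational(1, 2))))) = Add(Rational(106168126, 40445), Mul(-525, Pow(6, Rational(1, 2))))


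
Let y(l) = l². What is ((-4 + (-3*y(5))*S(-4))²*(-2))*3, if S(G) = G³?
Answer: -138009696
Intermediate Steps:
((-4 + (-3*y(5))*S(-4))²*(-2))*3 = ((-4 - 3*5²*(-4)³)²*(-2))*3 = ((-4 - 3*25*(-64))²*(-2))*3 = ((-4 - 75*(-64))²*(-2))*3 = ((-4 + 4800)²*(-2))*3 = (4796²*(-2))*3 = (23001616*(-2))*3 = -46003232*3 = -138009696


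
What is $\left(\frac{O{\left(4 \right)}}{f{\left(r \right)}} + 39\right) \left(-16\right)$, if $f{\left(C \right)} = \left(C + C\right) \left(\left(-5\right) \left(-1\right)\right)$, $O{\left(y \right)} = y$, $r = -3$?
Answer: $- \frac{9328}{15} \approx -621.87$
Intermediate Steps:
$f{\left(C \right)} = 10 C$ ($f{\left(C \right)} = 2 C 5 = 10 C$)
$\left(\frac{O{\left(4 \right)}}{f{\left(r \right)}} + 39\right) \left(-16\right) = \left(\frac{4}{10 \left(-3\right)} + 39\right) \left(-16\right) = \left(\frac{4}{-30} + 39\right) \left(-16\right) = \left(4 \left(- \frac{1}{30}\right) + 39\right) \left(-16\right) = \left(- \frac{2}{15} + 39\right) \left(-16\right) = \frac{583}{15} \left(-16\right) = - \frac{9328}{15}$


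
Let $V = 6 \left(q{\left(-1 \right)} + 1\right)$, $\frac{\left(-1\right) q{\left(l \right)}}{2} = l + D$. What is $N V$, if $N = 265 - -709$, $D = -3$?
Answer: $52596$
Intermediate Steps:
$q{\left(l \right)} = 6 - 2 l$ ($q{\left(l \right)} = - 2 \left(l - 3\right) = - 2 \left(-3 + l\right) = 6 - 2 l$)
$N = 974$ ($N = 265 + 709 = 974$)
$V = 54$ ($V = 6 \left(\left(6 - -2\right) + 1\right) = 6 \left(\left(6 + 2\right) + 1\right) = 6 \left(8 + 1\right) = 6 \cdot 9 = 54$)
$N V = 974 \cdot 54 = 52596$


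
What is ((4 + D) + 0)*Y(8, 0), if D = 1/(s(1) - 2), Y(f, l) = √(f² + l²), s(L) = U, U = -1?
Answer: 88/3 ≈ 29.333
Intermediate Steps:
s(L) = -1
D = -⅓ (D = 1/(-1 - 2) = 1/(-3) = -⅓ ≈ -0.33333)
((4 + D) + 0)*Y(8, 0) = ((4 - ⅓) + 0)*√(8² + 0²) = (11/3 + 0)*√(64 + 0) = 11*√64/3 = (11/3)*8 = 88/3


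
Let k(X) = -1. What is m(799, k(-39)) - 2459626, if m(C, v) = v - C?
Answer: -2460426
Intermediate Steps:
m(799, k(-39)) - 2459626 = (-1 - 1*799) - 2459626 = (-1 - 799) - 2459626 = -800 - 2459626 = -2460426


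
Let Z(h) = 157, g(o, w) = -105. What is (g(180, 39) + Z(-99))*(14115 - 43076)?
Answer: -1505972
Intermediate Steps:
(g(180, 39) + Z(-99))*(14115 - 43076) = (-105 + 157)*(14115 - 43076) = 52*(-28961) = -1505972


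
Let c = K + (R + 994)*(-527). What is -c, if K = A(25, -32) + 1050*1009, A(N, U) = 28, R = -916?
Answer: -1018372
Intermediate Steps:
K = 1059478 (K = 28 + 1050*1009 = 28 + 1059450 = 1059478)
c = 1018372 (c = 1059478 + (-916 + 994)*(-527) = 1059478 + 78*(-527) = 1059478 - 41106 = 1018372)
-c = -1*1018372 = -1018372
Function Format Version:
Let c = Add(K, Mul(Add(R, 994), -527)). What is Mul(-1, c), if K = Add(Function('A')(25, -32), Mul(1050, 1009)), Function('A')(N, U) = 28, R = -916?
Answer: -1018372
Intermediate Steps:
K = 1059478 (K = Add(28, Mul(1050, 1009)) = Add(28, 1059450) = 1059478)
c = 1018372 (c = Add(1059478, Mul(Add(-916, 994), -527)) = Add(1059478, Mul(78, -527)) = Add(1059478, -41106) = 1018372)
Mul(-1, c) = Mul(-1, 1018372) = -1018372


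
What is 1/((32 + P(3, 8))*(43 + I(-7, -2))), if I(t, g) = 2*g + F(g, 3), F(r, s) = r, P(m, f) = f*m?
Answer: 1/2072 ≈ 0.00048263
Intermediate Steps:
I(t, g) = 3*g (I(t, g) = 2*g + g = 3*g)
1/((32 + P(3, 8))*(43 + I(-7, -2))) = 1/((32 + 8*3)*(43 + 3*(-2))) = 1/((32 + 24)*(43 - 6)) = 1/(56*37) = 1/2072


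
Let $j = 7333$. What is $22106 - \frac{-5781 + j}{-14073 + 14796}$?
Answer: $\frac{15981086}{723} \approx 22104.0$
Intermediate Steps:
$22106 - \frac{-5781 + j}{-14073 + 14796} = 22106 - \frac{-5781 + 7333}{-14073 + 14796} = 22106 - \frac{1552}{723} = \frac{15981086}{723}$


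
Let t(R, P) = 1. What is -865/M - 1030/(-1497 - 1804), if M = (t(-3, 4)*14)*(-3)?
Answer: 2898625/138642 ≈ 20.907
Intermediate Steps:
M = -42 (M = (1*14)*(-3) = 14*(-3) = -42)
-865/M - 1030/(-1497 - 1804) = -865/(-42) - 1030/(-1497 - 1804) = -865*(-1/42) - 1030/(-3301) = 865/42 - 1030*(-1/3301) = 865/42 + 1030/3301 = 2898625/138642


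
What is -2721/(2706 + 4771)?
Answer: -2721/7477 ≈ -0.36392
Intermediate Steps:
-2721/(2706 + 4771) = -2721/7477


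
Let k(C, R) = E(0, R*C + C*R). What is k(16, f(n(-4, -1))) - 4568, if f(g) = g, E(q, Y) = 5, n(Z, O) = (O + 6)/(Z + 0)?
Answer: -4563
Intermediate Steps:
n(Z, O) = (6 + O)/Z
k(C, R) = 5
k(16, f(n(-4, -1))) - 4568 = 5 - 4568 = -4563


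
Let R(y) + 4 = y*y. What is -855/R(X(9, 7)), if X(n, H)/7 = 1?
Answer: -19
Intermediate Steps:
X(n, H) = 7 (X(n, H) = 7*1 = 7)
R(y) = -4 + y² (R(y) = -4 + y*y = -4 + y²)
-855/R(X(9, 7)) = -855/(-4 + 7²) = -855/(-4 + 49) = -855/45 = -855*1/45 = -19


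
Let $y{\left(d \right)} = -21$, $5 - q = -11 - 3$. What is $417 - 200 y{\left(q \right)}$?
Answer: $4617$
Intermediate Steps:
$q = 19$ ($q = 5 - \left(-11 - 3\right) = 5 - -14 = 5 + 14 = 19$)
$417 - 200 y{\left(q \right)} = 417 - -4200 = 417 + 4200 = 4617$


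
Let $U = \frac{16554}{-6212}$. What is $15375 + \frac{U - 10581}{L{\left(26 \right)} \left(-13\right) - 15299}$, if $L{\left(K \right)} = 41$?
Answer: $\frac{756086074863}{49174192} \approx 15376.0$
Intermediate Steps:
$U = - \frac{8277}{3106}$ ($U = 16554 \left(- \frac{1}{6212}\right) = - \frac{8277}{3106} \approx -2.6648$)
$15375 + \frac{U - 10581}{L{\left(26 \right)} \left(-13\right) - 15299} = 15375 + \frac{- \frac{8277}{3106} - 10581}{41 \left(-13\right) - 15299} = 15375 - \frac{32872863}{3106 \left(-533 - 15299\right)} = 15375 - \frac{32872863}{3106 \left(-15832\right)} = 15375 - - \frac{32872863}{49174192} = 15375 + \frac{32872863}{49174192} = \frac{756086074863}{49174192}$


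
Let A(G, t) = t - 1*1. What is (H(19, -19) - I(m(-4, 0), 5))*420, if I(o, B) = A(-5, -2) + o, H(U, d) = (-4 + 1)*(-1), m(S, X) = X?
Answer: 2520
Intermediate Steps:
A(G, t) = -1 + t (A(G, t) = t - 1 = -1 + t)
H(U, d) = 3 (H(U, d) = -3*(-1) = 3)
I(o, B) = -3 + o (I(o, B) = (-1 - 2) + o = -3 + o)
(H(19, -19) - I(m(-4, 0), 5))*420 = (3 - (-3 + 0))*420 = (3 - 1*(-3))*420 = (3 + 3)*420 = 6*420 = 2520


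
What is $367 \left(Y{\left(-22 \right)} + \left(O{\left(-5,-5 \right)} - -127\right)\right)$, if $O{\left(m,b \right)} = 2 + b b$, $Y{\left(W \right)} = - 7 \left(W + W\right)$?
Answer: $169554$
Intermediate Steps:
$Y{\left(W \right)} = - 14 W$ ($Y{\left(W \right)} = - 7 \cdot 2 W = - 14 W$)
$O{\left(m,b \right)} = 2 + b^{2}$
$367 \left(Y{\left(-22 \right)} + \left(O{\left(-5,-5 \right)} - -127\right)\right) = 367 \left(\left(-14\right) \left(-22\right) + \left(\left(2 + \left(-5\right)^{2}\right) - -127\right)\right) = 367 \left(308 + \left(\left(2 + 25\right) + 127\right)\right) = 367 \left(308 + \left(27 + 127\right)\right) = 367 \left(308 + 154\right) = 367 \cdot 462 = 169554$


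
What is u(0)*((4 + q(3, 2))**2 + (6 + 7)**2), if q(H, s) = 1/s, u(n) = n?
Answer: 0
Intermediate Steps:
u(0)*((4 + q(3, 2))**2 + (6 + 7)**2) = 0*((4 + 1/2)**2 + (6 + 7)**2) = 0*((4 + 1/2)**2 + 13**2) = 0*((9/2)**2 + 169) = 0*(81/4 + 169) = 0*(757/4) = 0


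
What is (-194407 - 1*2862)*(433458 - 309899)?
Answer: -24374360371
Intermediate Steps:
(-194407 - 1*2862)*(433458 - 309899) = (-194407 - 2862)*123559 = -197269*123559 = -24374360371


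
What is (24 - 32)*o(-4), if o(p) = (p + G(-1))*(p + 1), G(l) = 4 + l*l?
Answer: 24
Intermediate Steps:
G(l) = 4 + l²
o(p) = (1 + p)*(5 + p) (o(p) = (p + (4 + (-1)²))*(p + 1) = (p + (4 + 1))*(1 + p) = (p + 5)*(1 + p) = (5 + p)*(1 + p) = (1 + p)*(5 + p))
(24 - 32)*o(-4) = (24 - 32)*(5 + (-4)² + 6*(-4)) = -8*(5 + 16 - 24) = -8*(-3) = 24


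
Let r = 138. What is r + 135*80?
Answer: 10938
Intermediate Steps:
r + 135*80 = 138 + 135*80 = 138 + 10800 = 10938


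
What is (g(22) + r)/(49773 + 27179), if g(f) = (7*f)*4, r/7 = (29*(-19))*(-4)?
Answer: 4011/19238 ≈ 0.20849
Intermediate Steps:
r = 15428 (r = 7*((29*(-19))*(-4)) = 7*(-551*(-4)) = 7*2204 = 15428)
g(f) = 28*f
(g(22) + r)/(49773 + 27179) = (28*22 + 15428)/(49773 + 27179) = (616 + 15428)/76952 = 16044*(1/76952) = 4011/19238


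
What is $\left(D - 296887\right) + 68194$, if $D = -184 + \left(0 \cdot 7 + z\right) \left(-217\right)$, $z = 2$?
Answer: $-229311$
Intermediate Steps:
$D = -618$ ($D = -184 + \left(0 \cdot 7 + 2\right) \left(-217\right) = -184 + \left(0 + 2\right) \left(-217\right) = -184 + 2 \left(-217\right) = -184 - 434 = -618$)
$\left(D - 296887\right) + 68194 = \left(-618 - 296887\right) + 68194 = -297505 + 68194 = -229311$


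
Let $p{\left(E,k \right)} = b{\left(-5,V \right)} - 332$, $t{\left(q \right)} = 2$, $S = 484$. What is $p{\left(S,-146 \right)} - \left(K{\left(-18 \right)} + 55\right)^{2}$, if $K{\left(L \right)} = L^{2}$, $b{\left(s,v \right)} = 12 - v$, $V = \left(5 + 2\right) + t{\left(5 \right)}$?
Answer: $-143970$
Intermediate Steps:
$V = 9$ ($V = \left(5 + 2\right) + 2 = 7 + 2 = 9$)
$p{\left(E,k \right)} = -329$ ($p{\left(E,k \right)} = \left(12 - 9\right) - 332 = 3 - 332 = -329$)
$p{\left(S,-146 \right)} - \left(K{\left(-18 \right)} + 55\right)^{2} = -329 - \left(\left(-18\right)^{2} + 55\right)^{2} = -329 - \left(324 + 55\right)^{2} = -329 - 379^{2} = -329 - 143641 = -143970$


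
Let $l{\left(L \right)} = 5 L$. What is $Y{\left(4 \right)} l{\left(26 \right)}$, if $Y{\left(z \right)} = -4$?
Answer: $-520$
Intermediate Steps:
$Y{\left(4 \right)} l{\left(26 \right)} = - 4 \cdot 5 \cdot 26 = \left(-4\right) 130 = -520$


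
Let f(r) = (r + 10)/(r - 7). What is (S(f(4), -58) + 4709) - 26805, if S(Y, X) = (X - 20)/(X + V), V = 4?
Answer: -198851/9 ≈ -22095.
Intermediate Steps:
f(r) = (10 + r)/(-7 + r)
S(Y, X) = (-20 + X)/(4 + X) (S(Y, X) = (X - 20)/(X + 4) = (-20 + X)/(4 + X))
(S(f(4), -58) + 4709) - 26805 = ((-20 - 58)/(4 - 58) + 4709) - 26805 = (-78/(-54) + 4709) - 26805 = (-1/54*(-78) + 4709) - 26805 = (13/9 + 4709) - 26805 = 42394/9 - 26805 = -198851/9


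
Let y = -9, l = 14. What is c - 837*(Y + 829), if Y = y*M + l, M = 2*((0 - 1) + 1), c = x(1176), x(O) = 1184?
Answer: -704407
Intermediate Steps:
c = 1184
M = 0 (M = 2*(-1 + 1) = 2*0 = 0)
Y = 14 (Y = -9*0 + 14 = 0 + 14 = 14)
c - 837*(Y + 829) = 1184 - 837*(14 + 829) = 1184 - 837*843 = 1184 - 705591 = -704407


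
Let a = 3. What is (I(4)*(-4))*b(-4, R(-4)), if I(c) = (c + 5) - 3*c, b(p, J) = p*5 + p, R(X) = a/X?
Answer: -288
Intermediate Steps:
R(X) = 3/X
b(p, J) = 6*p (b(p, J) = 5*p + p = 6*p)
I(c) = 5 - 2*c (I(c) = (5 + c) - 3*c = 5 - 2*c)
(I(4)*(-4))*b(-4, R(-4)) = ((5 - 2*4)*(-4))*(6*(-4)) = ((5 - 8)*(-4))*(-24) = -3*(-4)*(-24) = 12*(-24) = -288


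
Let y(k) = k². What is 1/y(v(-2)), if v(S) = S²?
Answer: 1/16 ≈ 0.062500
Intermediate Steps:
1/y(v(-2)) = 1/(((-2)²)²) = 1/(4²) = 1/16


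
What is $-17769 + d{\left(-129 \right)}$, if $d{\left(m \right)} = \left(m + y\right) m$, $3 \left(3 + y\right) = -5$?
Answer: $-526$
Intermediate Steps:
$y = - \frac{14}{3}$ ($y = -3 + \frac{1}{3} \left(-5\right) = -3 - \frac{5}{3} = - \frac{14}{3} \approx -4.6667$)
$d{\left(m \right)} = m \left(- \frac{14}{3} + m\right)$ ($d{\left(m \right)} = \left(m - \frac{14}{3}\right) m = \left(- \frac{14}{3} + m\right) m = m \left(- \frac{14}{3} + m\right)$)
$-17769 + d{\left(-129 \right)} = -17769 + \frac{1}{3} \left(-129\right) \left(-14 + 3 \left(-129\right)\right) = -17769 + \frac{1}{3} \left(-129\right) \left(-14 - 387\right) = -17769 + \frac{1}{3} \left(-129\right) \left(-401\right) = -17769 + 17243 = -526$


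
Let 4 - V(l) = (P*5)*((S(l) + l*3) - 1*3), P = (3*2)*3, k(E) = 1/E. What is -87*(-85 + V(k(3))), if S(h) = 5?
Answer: 30537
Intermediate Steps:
k(E) = 1/E
P = 18 (P = 6*3 = 18)
V(l) = -176 - 270*l (V(l) = 4 - 18*5*((5 + l*3) - 1*3) = 4 - 90*((5 + 3*l) - 3) = 4 - 90*(2 + 3*l) = 4 - (180 + 270*l) = 4 + (-180 - 270*l) = -176 - 270*l)
-87*(-85 + V(k(3))) = -87*(-85 + (-176 - 270/3)) = -87*(-85 + (-176 - 270*⅓)) = -87*(-85 + (-176 - 90)) = -87*(-85 - 266) = -87*(-351) = 30537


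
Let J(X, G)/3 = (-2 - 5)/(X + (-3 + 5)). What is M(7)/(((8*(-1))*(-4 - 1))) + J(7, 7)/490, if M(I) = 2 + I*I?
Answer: 1067/840 ≈ 1.2702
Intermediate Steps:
J(X, G) = -21/(2 + X) (J(X, G) = 3*((-2 - 5)/(X + (-3 + 5))) = 3*(-7/(X + 2)) = 3*(-7/(2 + X)) = -21/(2 + X))
M(I) = 2 + I²
M(7)/(((8*(-1))*(-4 - 1))) + J(7, 7)/490 = (2 + 7²)/(((8*(-1))*(-4 - 1))) - 21/(2 + 7)/490 = (2 + 49)/((-8*(-5))) - 21/9*(1/490) = 51/40 - 21*⅑*(1/490) = 51*(1/40) - 7/3*1/490 = 51/40 - 1/210 = 1067/840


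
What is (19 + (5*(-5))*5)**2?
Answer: 11236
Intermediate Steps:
(19 + (5*(-5))*5)**2 = (19 - 25*5)**2 = (19 - 125)**2 = (-106)**2 = 11236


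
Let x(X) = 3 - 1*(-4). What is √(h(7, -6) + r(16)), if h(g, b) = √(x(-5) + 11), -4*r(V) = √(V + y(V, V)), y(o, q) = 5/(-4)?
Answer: √(-2*√59 + 48*√2)/4 ≈ 1.8118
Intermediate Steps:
x(X) = 7 (x(X) = 3 + 4 = 7)
y(o, q) = -5/4 (y(o, q) = 5*(-¼) = -5/4)
r(V) = -√(-5/4 + V)/4 (r(V) = -√(V - 5/4)/4 = -√(-5/4 + V)/4)
h(g, b) = 3*√2 (h(g, b) = √(7 + 11) = √18 = 3*√2)
√(h(7, -6) + r(16)) = √(3*√2 - √(-5 + 4*16)/8) = √(3*√2 - √(-5 + 64)/8) = √(3*√2 - √59/8)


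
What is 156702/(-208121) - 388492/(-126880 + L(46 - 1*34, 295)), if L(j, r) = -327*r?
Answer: 45854735342/46482784745 ≈ 0.98649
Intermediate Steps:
156702/(-208121) - 388492/(-126880 + L(46 - 1*34, 295)) = 156702/(-208121) - 388492/(-126880 - 327*295) = 156702*(-1/208121) - 388492/(-126880 - 96465) = -156702/208121 - 388492/(-223345) = -156702/208121 - 388492*(-1/223345) = -156702/208121 + 388492/223345 = 45854735342/46482784745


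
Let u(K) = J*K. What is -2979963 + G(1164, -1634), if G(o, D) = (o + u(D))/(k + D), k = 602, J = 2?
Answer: -384414964/129 ≈ -2.9800e+6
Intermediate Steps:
u(K) = 2*K
G(o, D) = (o + 2*D)/(602 + D)
-2979963 + G(1164, -1634) = -2979963 + (1164 + 2*(-1634))/(602 - 1634) = -2979963 + (1164 - 3268)/(-1032) = -2979963 - 1/1032*(-2104) = -2979963 + 263/129 = -384414964/129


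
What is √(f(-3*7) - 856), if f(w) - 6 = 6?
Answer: 2*I*√211 ≈ 29.052*I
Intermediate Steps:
f(w) = 12 (f(w) = 6 + 6 = 12)
√(f(-3*7) - 856) = √(12 - 856) = √(-844) = 2*I*√211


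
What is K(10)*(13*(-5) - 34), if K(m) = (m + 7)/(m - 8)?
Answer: -1683/2 ≈ -841.50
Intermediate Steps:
K(m) = (7 + m)/(-8 + m)
K(10)*(13*(-5) - 34) = ((7 + 10)/(-8 + 10))*(13*(-5) - 34) = (17/2)*(-65 - 34) = ((½)*17)*(-99) = (17/2)*(-99) = -1683/2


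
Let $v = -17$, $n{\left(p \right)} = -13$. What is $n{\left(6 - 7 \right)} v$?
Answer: $221$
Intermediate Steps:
$n{\left(6 - 7 \right)} v = \left(-13\right) \left(-17\right) = 221$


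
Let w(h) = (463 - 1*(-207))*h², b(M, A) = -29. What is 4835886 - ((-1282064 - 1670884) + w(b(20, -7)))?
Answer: 7225364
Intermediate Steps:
w(h) = 670*h² (w(h) = (463 + 207)*h² = 670*h²)
4835886 - ((-1282064 - 1670884) + w(b(20, -7))) = 4835886 - ((-1282064 - 1670884) + 670*(-29)²) = 4835886 - (-2952948 + 670*841) = 4835886 - (-2952948 + 563470) = 4835886 - 1*(-2389478) = 4835886 + 2389478 = 7225364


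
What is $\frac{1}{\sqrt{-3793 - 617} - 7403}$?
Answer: $- \frac{7403}{54808819} - \frac{21 i \sqrt{10}}{54808819} \approx -0.00013507 - 1.2116 \cdot 10^{-6} i$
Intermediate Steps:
$\frac{1}{\sqrt{-3793 - 617} - 7403} = \frac{1}{\sqrt{-4410} - 7403} = \frac{1}{21 i \sqrt{10} - 7403} = \frac{1}{-7403 + 21 i \sqrt{10}}$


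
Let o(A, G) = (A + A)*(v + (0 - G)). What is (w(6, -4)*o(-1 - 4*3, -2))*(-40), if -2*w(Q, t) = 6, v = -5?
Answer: 9360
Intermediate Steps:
w(Q, t) = -3 (w(Q, t) = -½*6 = -3)
o(A, G) = 2*A*(-5 - G) (o(A, G) = (A + A)*(-5 + (0 - G)) = (2*A)*(-5 - G) = 2*A*(-5 - G))
(w(6, -4)*o(-1 - 4*3, -2))*(-40) = -(-6)*(-1 - 4*3)*(5 - 2)*(-40) = -(-6)*(-1 - 12)*3*(-40) = -(-6)*(-13)*3*(-40) = -3*78*(-40) = -234*(-40) = 9360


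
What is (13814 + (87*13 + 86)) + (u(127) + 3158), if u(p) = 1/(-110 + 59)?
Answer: 927638/51 ≈ 18189.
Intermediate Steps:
u(p) = -1/51 (u(p) = 1/(-51) = -1/51)
(13814 + (87*13 + 86)) + (u(127) + 3158) = (13814 + (87*13 + 86)) + (-1/51 + 3158) = (13814 + (1131 + 86)) + 161057/51 = (13814 + 1217) + 161057/51 = 15031 + 161057/51 = 927638/51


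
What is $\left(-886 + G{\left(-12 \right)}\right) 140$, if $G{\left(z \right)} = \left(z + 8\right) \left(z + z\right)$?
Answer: $-110600$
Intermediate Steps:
$G{\left(z \right)} = 2 z \left(8 + z\right)$ ($G{\left(z \right)} = \left(8 + z\right) 2 z = 2 z \left(8 + z\right)$)
$\left(-886 + G{\left(-12 \right)}\right) 140 = \left(-886 + 2 \left(-12\right) \left(8 - 12\right)\right) 140 = \left(-886 + 2 \left(-12\right) \left(-4\right)\right) 140 = \left(-886 + 96\right) 140 = \left(-790\right) 140 = -110600$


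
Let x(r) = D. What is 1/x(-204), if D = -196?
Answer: -1/196 ≈ -0.0051020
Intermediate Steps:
x(r) = -196
1/x(-204) = 1/(-196) = -1/196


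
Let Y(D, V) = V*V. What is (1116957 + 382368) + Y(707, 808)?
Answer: 2152189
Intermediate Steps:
Y(D, V) = V**2
(1116957 + 382368) + Y(707, 808) = (1116957 + 382368) + 808**2 = 1499325 + 652864 = 2152189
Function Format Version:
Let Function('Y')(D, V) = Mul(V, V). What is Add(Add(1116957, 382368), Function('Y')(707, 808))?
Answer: 2152189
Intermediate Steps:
Function('Y')(D, V) = Pow(V, 2)
Add(Add(1116957, 382368), Function('Y')(707, 808)) = Add(Add(1116957, 382368), Pow(808, 2)) = Add(1499325, 652864) = 2152189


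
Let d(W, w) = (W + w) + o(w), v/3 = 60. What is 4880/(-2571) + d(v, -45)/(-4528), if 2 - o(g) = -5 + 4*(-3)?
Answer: -11246287/5820744 ≈ -1.9321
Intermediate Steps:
v = 180 (v = 3*60 = 180)
o(g) = 19 (o(g) = 2 - (-5 + 4*(-3)) = 2 - (-5 - 12) = 2 - 1*(-17) = 2 + 17 = 19)
d(W, w) = 19 + W + w (d(W, w) = (W + w) + 19 = 19 + W + w)
4880/(-2571) + d(v, -45)/(-4528) = 4880/(-2571) + (19 + 180 - 45)/(-4528) = 4880*(-1/2571) + 154*(-1/4528) = -4880/2571 - 77/2264 = -11246287/5820744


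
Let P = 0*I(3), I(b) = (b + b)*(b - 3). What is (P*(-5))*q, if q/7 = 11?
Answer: 0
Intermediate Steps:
I(b) = 2*b*(-3 + b) (I(b) = (2*b)*(-3 + b) = 2*b*(-3 + b))
q = 77 (q = 7*11 = 77)
P = 0 (P = 0*(2*3*(-3 + 3)) = 0*(2*3*0) = 0*0 = 0)
(P*(-5))*q = (0*(-5))*77 = 0*77 = 0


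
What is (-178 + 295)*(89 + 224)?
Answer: 36621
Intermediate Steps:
(-178 + 295)*(89 + 224) = 117*313 = 36621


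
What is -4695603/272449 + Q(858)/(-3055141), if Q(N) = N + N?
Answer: -14346196767507/832370110309 ≈ -17.235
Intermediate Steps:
Q(N) = 2*N
-4695603/272449 + Q(858)/(-3055141) = -4695603/272449 + (2*858)/(-3055141) = -4695603*1/272449 + 1716*(-1/3055141) = -4695603/272449 - 1716/3055141 = -14346196767507/832370110309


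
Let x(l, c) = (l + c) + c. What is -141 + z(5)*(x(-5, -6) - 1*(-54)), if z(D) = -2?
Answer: -215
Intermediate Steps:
x(l, c) = l + 2*c (x(l, c) = (c + l) + c = l + 2*c)
-141 + z(5)*(x(-5, -6) - 1*(-54)) = -141 - 2*((-5 + 2*(-6)) - 1*(-54)) = -141 - 2*((-5 - 12) + 54) = -141 - 2*(-17 + 54) = -141 - 2*37 = -141 - 74 = -215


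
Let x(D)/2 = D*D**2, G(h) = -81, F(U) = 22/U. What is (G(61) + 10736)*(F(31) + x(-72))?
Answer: -246571126870/31 ≈ -7.9539e+9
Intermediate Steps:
x(D) = 2*D**3 (x(D) = 2*(D*D**2) = 2*D**3)
(G(61) + 10736)*(F(31) + x(-72)) = (-81 + 10736)*(22/31 + 2*(-72)**3) = 10655*(22*(1/31) + 2*(-373248)) = 10655*(22/31 - 746496) = 10655*(-23141354/31) = -246571126870/31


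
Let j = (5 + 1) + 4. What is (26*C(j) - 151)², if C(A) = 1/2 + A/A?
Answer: 12544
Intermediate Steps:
j = 10 (j = 6 + 4 = 10)
C(A) = 3/2 (C(A) = 1*(½) + 1 = ½ + 1 = 3/2)
(26*C(j) - 151)² = (26*(3/2) - 151)² = (39 - 151)² = (-112)² = 12544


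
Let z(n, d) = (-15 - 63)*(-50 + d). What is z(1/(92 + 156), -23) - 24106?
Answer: -18412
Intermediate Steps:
z(n, d) = 3900 - 78*d (z(n, d) = -78*(-50 + d) = 3900 - 78*d)
z(1/(92 + 156), -23) - 24106 = (3900 - 78*(-23)) - 24106 = (3900 + 1794) - 24106 = 5694 - 24106 = -18412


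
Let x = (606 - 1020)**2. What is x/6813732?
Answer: 14283/567811 ≈ 0.025155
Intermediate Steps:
x = 171396 (x = (-414)**2 = 171396)
x/6813732 = 171396/6813732 = 171396*(1/6813732) = 14283/567811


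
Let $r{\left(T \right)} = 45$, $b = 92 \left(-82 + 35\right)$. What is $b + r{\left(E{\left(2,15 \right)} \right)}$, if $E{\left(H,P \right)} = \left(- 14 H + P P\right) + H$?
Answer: $-4279$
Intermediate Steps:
$E{\left(H,P \right)} = P^{2} - 13 H$ ($E{\left(H,P \right)} = \left(- 14 H + P^{2}\right) + H = \left(P^{2} - 14 H\right) + H = P^{2} - 13 H$)
$b = -4324$ ($b = 92 \left(-47\right) = -4324$)
$b + r{\left(E{\left(2,15 \right)} \right)} = -4324 + 45 = -4279$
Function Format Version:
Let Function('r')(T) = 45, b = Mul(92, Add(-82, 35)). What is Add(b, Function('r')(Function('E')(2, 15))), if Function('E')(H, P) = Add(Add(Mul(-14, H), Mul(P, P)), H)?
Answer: -4279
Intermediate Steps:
Function('E')(H, P) = Add(Pow(P, 2), Mul(-13, H)) (Function('E')(H, P) = Add(Add(Mul(-14, H), Pow(P, 2)), H) = Add(Add(Pow(P, 2), Mul(-14, H)), H) = Add(Pow(P, 2), Mul(-13, H)))
b = -4324 (b = Mul(92, -47) = -4324)
Add(b, Function('r')(Function('E')(2, 15))) = Add(-4324, 45) = -4279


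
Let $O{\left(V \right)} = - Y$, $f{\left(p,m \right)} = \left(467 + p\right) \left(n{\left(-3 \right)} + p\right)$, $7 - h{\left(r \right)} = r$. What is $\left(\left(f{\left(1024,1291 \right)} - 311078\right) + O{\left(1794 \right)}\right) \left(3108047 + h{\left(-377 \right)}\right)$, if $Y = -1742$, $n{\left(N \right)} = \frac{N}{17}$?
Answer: $\frac{64320098757633}{17} \approx 3.7835 \cdot 10^{12}$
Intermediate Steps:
$h{\left(r \right)} = 7 - r$
$n{\left(N \right)} = \frac{N}{17}$ ($n{\left(N \right)} = N \frac{1}{17} = \frac{N}{17}$)
$f{\left(p,m \right)} = \left(467 + p\right) \left(- \frac{3}{17} + p\right)$ ($f{\left(p,m \right)} = \left(467 + p\right) \left(\frac{1}{17} \left(-3\right) + p\right) = \left(467 + p\right) \left(- \frac{3}{17} + p\right)$)
$O{\left(V \right)} = 1742$ ($O{\left(V \right)} = \left(-1\right) \left(-1742\right) = 1742$)
$\left(\left(f{\left(1024,1291 \right)} - 311078\right) + O{\left(1794 \right)}\right) \left(3108047 + h{\left(-377 \right)}\right) = \left(\left(\left(- \frac{1401}{17} + 1024^{2} + \frac{7936}{17} \cdot 1024\right) - 311078\right) + 1742\right) \left(3108047 + \left(7 - -377\right)\right) = \left(\left(\left(- \frac{1401}{17} + 1048576 + \frac{8126464}{17}\right) - 311078\right) + 1742\right) \left(3108047 + \left(7 + 377\right)\right) = \left(\left(\frac{25950855}{17} - 311078\right) + 1742\right) \left(3108047 + 384\right) = \left(\frac{20662529}{17} + 1742\right) 3108431 = \frac{20692143}{17} \cdot 3108431 = \frac{64320098757633}{17}$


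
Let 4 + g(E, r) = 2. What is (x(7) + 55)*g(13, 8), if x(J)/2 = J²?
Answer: -306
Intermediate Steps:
g(E, r) = -2 (g(E, r) = -4 + 2 = -2)
x(J) = 2*J²
(x(7) + 55)*g(13, 8) = (2*7² + 55)*(-2) = (2*49 + 55)*(-2) = (98 + 55)*(-2) = 153*(-2) = -306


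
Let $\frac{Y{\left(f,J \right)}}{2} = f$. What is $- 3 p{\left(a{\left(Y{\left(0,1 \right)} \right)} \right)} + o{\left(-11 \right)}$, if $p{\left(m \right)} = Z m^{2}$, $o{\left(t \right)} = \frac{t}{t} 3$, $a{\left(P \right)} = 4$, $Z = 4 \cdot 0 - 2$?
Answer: $99$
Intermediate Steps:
$Y{\left(f,J \right)} = 2 f$
$Z = -2$ ($Z = 0 - 2 = -2$)
$o{\left(t \right)} = 3$ ($o{\left(t \right)} = 1 \cdot 3 = 3$)
$p{\left(m \right)} = - 2 m^{2}$
$- 3 p{\left(a{\left(Y{\left(0,1 \right)} \right)} \right)} + o{\left(-11 \right)} = - 3 \left(- 2 \cdot 4^{2}\right) + 3 = - 3 \left(\left(-2\right) 16\right) + 3 = \left(-3\right) \left(-32\right) + 3 = 96 + 3 = 99$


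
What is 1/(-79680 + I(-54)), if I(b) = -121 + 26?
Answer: -1/79775 ≈ -1.2535e-5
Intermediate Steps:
I(b) = -95
1/(-79680 + I(-54)) = 1/(-79680 - 95) = 1/(-79775) = -1/79775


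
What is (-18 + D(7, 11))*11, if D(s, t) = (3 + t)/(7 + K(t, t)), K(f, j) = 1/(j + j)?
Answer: -27302/155 ≈ -176.14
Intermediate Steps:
K(f, j) = 1/(2*j)
D(s, t) = (3 + t)/(7 + 1/(2*t))
(-18 + D(7, 11))*11 = (-18 + 2*11*(3 + 11)/(1 + 14*11))*11 = (-18 + 2*11*14/(1 + 154))*11 = (-18 + 2*11*14/155)*11 = (-18 + 2*11*(1/155)*14)*11 = (-18 + 308/155)*11 = -2482/155*11 = -27302/155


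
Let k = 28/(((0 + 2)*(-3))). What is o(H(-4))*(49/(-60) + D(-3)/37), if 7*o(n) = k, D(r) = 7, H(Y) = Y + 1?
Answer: 1393/3330 ≈ 0.41832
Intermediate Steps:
H(Y) = 1 + Y
k = -14/3 (k = 28/((2*(-3))) = 28/(-6) = 28*(-⅙) = -14/3 ≈ -4.6667)
o(n) = -⅔ (o(n) = (⅐)*(-14/3) = -⅔)
o(H(-4))*(49/(-60) + D(-3)/37) = -2*(49/(-60) + 7/37)/3 = -2*(49*(-1/60) + 7*(1/37))/3 = -2*(-49/60 + 7/37)/3 = -⅔*(-1393/2220) = 1393/3330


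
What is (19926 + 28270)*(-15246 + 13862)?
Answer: -66703264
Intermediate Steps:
(19926 + 28270)*(-15246 + 13862) = 48196*(-1384) = -66703264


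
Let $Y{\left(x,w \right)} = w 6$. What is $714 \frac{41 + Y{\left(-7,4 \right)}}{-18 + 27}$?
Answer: $\frac{15470}{3} \approx 5156.7$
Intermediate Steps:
$Y{\left(x,w \right)} = 6 w$
$714 \frac{41 + Y{\left(-7,4 \right)}}{-18 + 27} = 714 \frac{41 + 6 \cdot 4}{-18 + 27} = 714 \frac{41 + 24}{9} = 714 \cdot 65 \cdot \frac{1}{9} = 714 \cdot \frac{65}{9} = \frac{15470}{3}$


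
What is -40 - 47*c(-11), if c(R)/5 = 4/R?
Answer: 500/11 ≈ 45.455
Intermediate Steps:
c(R) = 20/R (c(R) = 5*(4/R) = 20/R)
-40 - 47*c(-11) = -40 - 940/(-11) = -40 - 940*(-1)/11 = -40 - 47*(-20/11) = -40 + 940/11 = 500/11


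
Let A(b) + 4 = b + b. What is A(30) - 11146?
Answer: -11090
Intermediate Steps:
A(b) = -4 + 2*b (A(b) = -4 + (b + b) = -4 + 2*b)
A(30) - 11146 = (-4 + 2*30) - 11146 = (-4 + 60) - 11146 = 56 - 11146 = -11090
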